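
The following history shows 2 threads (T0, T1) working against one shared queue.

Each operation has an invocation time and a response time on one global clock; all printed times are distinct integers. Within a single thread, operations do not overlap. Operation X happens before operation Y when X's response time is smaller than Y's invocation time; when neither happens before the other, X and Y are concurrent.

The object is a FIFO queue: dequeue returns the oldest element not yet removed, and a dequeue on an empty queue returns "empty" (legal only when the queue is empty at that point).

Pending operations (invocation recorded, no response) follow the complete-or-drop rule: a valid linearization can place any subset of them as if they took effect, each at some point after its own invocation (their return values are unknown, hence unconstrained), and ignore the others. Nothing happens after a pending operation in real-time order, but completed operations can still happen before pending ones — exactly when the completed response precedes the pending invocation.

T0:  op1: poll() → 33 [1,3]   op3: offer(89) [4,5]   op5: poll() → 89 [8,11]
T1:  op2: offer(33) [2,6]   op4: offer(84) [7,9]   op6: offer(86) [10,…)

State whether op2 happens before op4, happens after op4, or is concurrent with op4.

op2 spans [2,6], op4 spans [7,9]
resp(op2)=6 < inv(op4)=7

before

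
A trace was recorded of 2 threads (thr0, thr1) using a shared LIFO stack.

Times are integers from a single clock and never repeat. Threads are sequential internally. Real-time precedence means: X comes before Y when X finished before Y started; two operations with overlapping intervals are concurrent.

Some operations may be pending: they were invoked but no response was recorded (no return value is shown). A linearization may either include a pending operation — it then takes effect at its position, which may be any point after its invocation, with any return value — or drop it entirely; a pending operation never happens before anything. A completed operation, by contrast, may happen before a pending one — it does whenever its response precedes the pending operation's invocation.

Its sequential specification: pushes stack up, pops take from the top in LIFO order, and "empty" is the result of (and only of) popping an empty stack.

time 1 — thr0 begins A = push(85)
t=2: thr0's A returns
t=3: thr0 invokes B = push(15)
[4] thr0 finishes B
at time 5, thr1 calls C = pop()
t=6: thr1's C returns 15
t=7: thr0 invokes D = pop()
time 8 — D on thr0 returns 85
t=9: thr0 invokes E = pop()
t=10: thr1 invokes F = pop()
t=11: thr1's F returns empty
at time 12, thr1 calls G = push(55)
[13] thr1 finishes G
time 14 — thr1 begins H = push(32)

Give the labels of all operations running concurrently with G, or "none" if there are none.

G spans [12,13]; an op avoiding the whole window 12..13 is ordered, any other is concurrent
A [1,2]: before
B [3,4]: before
C [5,6]: before
D [7,8]: before
E [9,…): concurrent
F [10,11]: before
H [14,…): after

E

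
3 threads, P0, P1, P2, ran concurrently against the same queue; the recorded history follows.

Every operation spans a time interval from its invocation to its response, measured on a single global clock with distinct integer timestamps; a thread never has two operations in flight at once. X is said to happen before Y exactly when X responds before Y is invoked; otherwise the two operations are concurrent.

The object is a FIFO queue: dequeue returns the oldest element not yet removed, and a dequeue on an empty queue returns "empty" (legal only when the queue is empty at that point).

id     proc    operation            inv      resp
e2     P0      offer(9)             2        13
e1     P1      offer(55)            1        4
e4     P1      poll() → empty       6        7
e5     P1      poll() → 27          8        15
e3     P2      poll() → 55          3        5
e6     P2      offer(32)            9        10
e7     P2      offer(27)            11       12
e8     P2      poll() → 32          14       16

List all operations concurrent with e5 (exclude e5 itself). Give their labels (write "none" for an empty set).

e5 spans [8,15]; an op avoiding the whole window 8..15 is ordered, any other is concurrent
e1 [1,4]: before
e2 [2,13]: concurrent
e3 [3,5]: before
e4 [6,7]: before
e6 [9,10]: concurrent
e7 [11,12]: concurrent
e8 [14,16]: concurrent

e2, e6, e7, e8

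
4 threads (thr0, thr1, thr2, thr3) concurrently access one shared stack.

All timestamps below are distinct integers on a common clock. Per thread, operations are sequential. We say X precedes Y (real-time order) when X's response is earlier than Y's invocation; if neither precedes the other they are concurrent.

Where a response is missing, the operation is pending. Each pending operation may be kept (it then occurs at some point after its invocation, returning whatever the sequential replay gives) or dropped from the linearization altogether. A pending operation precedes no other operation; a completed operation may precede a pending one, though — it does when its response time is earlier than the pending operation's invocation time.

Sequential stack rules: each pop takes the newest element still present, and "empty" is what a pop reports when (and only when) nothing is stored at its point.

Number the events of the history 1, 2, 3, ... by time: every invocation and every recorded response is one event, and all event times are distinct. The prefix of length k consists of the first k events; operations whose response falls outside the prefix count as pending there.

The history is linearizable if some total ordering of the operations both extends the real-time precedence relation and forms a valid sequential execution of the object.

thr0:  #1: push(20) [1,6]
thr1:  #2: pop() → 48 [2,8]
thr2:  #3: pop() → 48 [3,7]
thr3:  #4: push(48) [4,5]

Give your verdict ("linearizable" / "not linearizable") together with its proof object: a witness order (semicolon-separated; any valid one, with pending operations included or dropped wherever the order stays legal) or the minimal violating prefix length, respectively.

not linearizable — minimal violating prefix: 8 events

events 1..7 are fine; event 8 — the response of #2 at time 8 — makes the prefix non-linearizable
all 24 real-time-respecting orders fail — 4 completed stack operations, no legal replay
for example #1, #2, #3, #4 fails at step 2: #2 pop() → 48 is not legal there
for example #1, #2, #4, #3 fails at step 2: #2 pop() → 48 is not legal there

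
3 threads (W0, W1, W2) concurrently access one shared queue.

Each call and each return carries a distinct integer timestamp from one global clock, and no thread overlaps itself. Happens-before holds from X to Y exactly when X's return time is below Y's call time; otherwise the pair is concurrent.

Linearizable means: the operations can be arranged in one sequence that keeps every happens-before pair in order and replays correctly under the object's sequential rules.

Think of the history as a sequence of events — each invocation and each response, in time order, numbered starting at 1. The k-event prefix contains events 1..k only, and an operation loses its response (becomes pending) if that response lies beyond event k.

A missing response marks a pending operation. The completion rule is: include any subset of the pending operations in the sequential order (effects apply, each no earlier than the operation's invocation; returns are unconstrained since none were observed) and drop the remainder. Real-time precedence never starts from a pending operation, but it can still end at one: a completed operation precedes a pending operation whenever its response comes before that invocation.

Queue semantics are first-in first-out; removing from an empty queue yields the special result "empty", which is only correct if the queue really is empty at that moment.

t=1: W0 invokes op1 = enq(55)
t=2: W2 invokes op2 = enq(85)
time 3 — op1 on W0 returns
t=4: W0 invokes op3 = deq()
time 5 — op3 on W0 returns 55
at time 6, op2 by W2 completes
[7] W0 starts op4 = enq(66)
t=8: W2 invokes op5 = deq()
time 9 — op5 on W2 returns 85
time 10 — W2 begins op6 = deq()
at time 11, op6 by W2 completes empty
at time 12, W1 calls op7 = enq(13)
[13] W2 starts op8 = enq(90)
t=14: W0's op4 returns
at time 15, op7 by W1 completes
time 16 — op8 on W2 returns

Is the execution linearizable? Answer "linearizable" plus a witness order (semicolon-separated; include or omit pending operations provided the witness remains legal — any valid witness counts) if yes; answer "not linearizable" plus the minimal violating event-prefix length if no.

linearizable — witness: op1; op2; op3; op5; op6; op4; op7; op8

step 1: op1 enq(55) — queue <55>
step 2: op2 enq(85) — queue <55,85>
step 3: op3 deq() → 55 — queue <85>
step 4: op5 deq() → 85 — queue <>
step 5: op6 deq() → empty — queue <>
step 6: op4 enq(66) — queue <66>
step 7: op7 enq(13) — queue <66,13>
step 8: op8 enq(90) — queue <66,13,90>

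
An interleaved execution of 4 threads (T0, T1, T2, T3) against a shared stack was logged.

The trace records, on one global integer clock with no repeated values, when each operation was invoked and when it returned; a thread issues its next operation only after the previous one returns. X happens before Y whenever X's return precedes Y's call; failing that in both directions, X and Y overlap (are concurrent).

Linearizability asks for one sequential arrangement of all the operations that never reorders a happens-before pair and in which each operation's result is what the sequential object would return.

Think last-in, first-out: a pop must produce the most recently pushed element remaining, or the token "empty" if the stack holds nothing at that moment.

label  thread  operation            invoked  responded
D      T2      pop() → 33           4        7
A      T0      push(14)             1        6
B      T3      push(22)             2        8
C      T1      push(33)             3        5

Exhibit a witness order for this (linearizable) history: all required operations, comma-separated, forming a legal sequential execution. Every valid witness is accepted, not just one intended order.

1. A push(14), leaving stack <14>
2. B push(22), leaving stack <14,22>
3. C push(33), leaving stack <14,22,33>
4. D pop() → 33, leaving stack <14,22>

A, B, C, D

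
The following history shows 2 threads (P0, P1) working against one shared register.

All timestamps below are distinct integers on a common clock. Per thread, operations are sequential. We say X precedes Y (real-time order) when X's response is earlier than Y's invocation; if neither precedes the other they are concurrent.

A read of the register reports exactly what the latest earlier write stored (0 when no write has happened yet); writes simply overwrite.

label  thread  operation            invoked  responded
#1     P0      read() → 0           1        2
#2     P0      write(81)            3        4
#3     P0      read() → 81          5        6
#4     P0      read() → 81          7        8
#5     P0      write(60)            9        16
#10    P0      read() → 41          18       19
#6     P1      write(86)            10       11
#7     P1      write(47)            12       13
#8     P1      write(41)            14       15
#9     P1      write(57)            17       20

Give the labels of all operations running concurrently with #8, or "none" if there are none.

#5

concurrent with #8 ([14,15]): every op whose interval crosses 14..15
#1 [1,2]: before
#2 [3,4]: before
#3 [5,6]: before
#4 [7,8]: before
#5 [9,16]: concurrent
#6 [10,11]: before
#7 [12,13]: before
#9 [17,20]: after
#10 [18,19]: after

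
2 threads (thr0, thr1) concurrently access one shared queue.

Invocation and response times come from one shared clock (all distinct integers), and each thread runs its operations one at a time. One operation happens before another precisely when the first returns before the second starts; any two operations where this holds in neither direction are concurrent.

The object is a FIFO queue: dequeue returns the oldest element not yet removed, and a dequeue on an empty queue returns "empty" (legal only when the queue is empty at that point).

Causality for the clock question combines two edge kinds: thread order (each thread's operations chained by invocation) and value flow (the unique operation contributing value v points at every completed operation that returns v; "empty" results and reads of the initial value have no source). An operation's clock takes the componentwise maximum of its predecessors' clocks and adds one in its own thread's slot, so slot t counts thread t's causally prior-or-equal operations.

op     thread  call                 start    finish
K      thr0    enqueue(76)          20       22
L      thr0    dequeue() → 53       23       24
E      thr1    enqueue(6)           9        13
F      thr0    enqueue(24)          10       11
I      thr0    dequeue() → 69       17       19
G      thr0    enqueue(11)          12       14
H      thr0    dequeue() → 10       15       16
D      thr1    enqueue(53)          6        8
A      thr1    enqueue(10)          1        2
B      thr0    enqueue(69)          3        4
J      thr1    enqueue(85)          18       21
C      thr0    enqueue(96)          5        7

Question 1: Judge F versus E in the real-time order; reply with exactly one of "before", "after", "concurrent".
Answer: concurrent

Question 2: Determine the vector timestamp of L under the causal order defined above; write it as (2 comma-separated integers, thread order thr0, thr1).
Answer: (8, 2)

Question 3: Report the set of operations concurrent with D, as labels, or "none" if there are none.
Answer: C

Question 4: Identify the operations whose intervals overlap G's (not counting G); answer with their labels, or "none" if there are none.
Answer: E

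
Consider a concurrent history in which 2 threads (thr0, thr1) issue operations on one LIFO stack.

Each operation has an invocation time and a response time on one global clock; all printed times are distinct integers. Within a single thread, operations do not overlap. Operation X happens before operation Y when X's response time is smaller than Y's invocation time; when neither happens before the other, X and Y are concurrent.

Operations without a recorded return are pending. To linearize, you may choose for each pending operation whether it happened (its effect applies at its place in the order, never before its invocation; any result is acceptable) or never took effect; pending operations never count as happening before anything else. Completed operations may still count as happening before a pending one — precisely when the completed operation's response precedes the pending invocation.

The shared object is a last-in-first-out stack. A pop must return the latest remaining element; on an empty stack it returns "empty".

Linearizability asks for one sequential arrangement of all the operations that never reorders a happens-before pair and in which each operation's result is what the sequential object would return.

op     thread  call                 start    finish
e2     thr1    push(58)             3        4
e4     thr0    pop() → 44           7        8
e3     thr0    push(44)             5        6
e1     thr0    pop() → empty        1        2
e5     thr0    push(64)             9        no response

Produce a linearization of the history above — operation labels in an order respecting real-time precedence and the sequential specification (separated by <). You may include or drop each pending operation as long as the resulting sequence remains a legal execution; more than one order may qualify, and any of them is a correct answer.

e1 < e2 < e3 < e4

after step 1 (e1 pop() → empty): stack <>
after step 2 (e2 push(58)): stack <58>
after step 3 (e3 push(44)): stack <58,44>
after step 4 (e4 pop() → 44): stack <58>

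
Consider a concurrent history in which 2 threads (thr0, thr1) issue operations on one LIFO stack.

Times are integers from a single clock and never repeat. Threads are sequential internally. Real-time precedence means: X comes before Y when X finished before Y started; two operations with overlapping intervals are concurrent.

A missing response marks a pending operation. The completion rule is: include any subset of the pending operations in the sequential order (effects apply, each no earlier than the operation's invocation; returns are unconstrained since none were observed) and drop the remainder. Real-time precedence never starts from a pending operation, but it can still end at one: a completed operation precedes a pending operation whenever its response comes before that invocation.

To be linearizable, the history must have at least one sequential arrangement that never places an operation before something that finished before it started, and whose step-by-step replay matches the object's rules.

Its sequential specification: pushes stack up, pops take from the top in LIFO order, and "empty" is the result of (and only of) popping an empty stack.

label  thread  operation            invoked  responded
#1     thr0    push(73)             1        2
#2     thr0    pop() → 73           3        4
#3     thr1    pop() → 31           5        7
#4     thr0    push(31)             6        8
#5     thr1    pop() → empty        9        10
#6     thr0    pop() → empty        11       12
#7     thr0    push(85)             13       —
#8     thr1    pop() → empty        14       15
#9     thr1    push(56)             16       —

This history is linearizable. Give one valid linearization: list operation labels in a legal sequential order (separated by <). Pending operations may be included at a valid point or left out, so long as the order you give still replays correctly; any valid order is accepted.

step 1: #1 push(73) — stack <73>
step 2: #2 pop() → 73 — stack <>
step 3: #4 push(31) — stack <31>
step 4: #3 pop() → 31 — stack <>
step 5: #5 pop() → empty — stack <>
step 6: #6 pop() → empty — stack <>
step 7: #8 pop() → empty — stack <>

#1 < #2 < #4 < #3 < #5 < #6 < #8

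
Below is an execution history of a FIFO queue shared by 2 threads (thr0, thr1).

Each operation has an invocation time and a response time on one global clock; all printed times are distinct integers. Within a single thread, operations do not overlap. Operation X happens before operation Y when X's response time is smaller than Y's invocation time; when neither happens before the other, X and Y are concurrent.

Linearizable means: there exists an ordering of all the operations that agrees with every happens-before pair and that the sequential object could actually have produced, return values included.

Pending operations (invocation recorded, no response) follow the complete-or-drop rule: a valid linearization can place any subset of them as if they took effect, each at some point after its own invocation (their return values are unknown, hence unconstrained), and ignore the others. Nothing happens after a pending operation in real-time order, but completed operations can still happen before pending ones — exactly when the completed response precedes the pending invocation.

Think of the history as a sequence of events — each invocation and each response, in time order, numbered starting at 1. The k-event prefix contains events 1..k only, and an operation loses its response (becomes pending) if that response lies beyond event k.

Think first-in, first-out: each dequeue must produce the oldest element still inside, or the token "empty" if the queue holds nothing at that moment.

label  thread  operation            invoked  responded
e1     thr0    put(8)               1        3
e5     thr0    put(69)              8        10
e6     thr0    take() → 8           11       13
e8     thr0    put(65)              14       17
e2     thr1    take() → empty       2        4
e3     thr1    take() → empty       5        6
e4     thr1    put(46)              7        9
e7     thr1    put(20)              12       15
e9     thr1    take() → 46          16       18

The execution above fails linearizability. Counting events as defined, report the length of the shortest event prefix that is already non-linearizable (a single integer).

6

one valid order for events 1..5 is e2, e1:
1. e2 take() → empty, leaving queue <>
2. e1 put(8), leaving queue <8>
at event 6 (e3's time-6 response) nothing linearizes any more
sample order e1, e2, e3 stalls at step 2 — e2 take() → empty has no legal effect
sample order e2, e1, e3 stalls at step 3 — e3 take() → empty has no legal effect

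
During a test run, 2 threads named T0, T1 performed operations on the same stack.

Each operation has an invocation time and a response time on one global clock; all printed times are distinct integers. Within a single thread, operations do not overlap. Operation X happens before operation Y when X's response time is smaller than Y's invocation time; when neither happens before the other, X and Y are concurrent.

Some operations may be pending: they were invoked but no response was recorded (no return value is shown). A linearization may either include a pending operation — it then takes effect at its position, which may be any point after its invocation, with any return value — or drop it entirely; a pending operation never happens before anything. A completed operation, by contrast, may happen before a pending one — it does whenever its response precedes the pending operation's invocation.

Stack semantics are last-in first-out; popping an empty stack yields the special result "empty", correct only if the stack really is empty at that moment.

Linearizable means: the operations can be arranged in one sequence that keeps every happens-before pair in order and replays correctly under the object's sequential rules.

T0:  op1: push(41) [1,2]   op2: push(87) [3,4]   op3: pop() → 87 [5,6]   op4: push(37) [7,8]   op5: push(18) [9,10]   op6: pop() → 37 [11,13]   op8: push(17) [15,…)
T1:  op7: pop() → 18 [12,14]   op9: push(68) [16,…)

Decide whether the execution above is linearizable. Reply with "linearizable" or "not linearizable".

a witness: op1, op2, op3, op4, op5, op7, op6
after step 1 (op1 push(41)): stack <41>
after step 2 (op2 push(87)): stack <41,87>
after step 3 (op3 pop() → 87): stack <41>
after step 4 (op4 push(37)): stack <41,37>
after step 5 (op5 push(18)): stack <41,37,18>
after step 6 (op7 pop() → 18): stack <41,37>
after step 7 (op6 pop() → 37): stack <41>

linearizable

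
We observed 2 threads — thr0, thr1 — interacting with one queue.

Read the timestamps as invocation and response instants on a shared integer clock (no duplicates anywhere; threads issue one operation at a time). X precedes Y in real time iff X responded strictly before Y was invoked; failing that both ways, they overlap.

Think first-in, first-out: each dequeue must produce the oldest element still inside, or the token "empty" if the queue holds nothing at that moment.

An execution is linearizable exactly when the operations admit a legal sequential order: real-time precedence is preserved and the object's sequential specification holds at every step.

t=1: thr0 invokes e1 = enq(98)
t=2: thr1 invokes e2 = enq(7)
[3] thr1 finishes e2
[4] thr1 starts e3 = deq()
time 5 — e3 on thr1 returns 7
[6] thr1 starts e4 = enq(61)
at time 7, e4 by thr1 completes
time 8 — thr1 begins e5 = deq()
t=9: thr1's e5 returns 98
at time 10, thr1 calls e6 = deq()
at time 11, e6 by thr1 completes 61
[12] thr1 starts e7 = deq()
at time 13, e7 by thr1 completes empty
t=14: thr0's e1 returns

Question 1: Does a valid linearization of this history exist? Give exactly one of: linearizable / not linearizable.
linearizable

one valid linearization: e2, e1, e3, e4, e5, e6, e7
after step 1 (e2 enq(7)): queue <7>
after step 2 (e1 enq(98)): queue <7,98>
after step 3 (e3 deq() → 7): queue <98>
after step 4 (e4 enq(61)): queue <98,61>
after step 5 (e5 deq() → 98): queue <61>
after step 6 (e6 deq() → 61): queue <>
after step 7 (e7 deq() → empty): queue <>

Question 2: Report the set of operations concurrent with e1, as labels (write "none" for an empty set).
e2, e3, e4, e5, e6, e7

concurrent with e1 ([1,14]): every op whose interval crosses 1..14
e2 [2,3]: concurrent
e3 [4,5]: concurrent
e4 [6,7]: concurrent
e5 [8,9]: concurrent
e6 [10,11]: concurrent
e7 [12,13]: concurrent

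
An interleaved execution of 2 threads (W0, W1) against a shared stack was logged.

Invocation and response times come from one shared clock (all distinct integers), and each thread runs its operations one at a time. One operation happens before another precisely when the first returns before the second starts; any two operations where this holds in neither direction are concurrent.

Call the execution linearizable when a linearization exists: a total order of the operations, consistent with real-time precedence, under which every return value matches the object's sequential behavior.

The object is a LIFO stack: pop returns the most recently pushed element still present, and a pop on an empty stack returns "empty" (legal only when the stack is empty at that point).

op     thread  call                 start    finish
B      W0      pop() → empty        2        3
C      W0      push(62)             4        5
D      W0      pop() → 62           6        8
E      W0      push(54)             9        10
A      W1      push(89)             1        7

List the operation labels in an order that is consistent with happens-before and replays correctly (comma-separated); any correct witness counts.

B, A, C, D, E

step 1: B pop() → empty — stack <>
step 2: A push(89) — stack <89>
step 3: C push(62) — stack <89,62>
step 4: D pop() → 62 — stack <89>
step 5: E push(54) — stack <89,54>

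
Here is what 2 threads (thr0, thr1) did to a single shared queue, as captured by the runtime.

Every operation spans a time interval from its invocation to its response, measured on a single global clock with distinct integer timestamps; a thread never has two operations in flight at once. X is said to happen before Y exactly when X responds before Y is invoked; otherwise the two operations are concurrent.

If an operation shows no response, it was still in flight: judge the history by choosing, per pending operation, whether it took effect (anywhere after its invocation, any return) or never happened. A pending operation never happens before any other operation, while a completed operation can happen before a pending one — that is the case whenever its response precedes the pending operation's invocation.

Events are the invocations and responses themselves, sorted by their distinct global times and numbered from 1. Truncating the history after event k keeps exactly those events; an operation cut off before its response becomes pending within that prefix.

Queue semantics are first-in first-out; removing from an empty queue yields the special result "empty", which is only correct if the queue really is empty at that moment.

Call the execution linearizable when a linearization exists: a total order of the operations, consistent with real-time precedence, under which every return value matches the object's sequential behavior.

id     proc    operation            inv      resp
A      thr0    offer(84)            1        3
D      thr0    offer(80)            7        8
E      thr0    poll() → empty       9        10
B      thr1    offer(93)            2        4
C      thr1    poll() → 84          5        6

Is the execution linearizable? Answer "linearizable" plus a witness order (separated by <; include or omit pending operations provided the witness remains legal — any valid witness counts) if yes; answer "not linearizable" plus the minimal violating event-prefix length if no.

the violation lands at event 10, E's response at time 10: events 1..9 linearize, events 1..10 do not
checked exhaustively: 2 real-time-consistent orders of 5 completed operations, zero legal queue replays
one such order, A, B, C, D, E, breaks at step 5 where E poll() → empty is illegal
one such order, B, A, C, D, E, breaks at step 3 where C poll() → 84 is illegal

not linearizable — minimal violating prefix: 10 events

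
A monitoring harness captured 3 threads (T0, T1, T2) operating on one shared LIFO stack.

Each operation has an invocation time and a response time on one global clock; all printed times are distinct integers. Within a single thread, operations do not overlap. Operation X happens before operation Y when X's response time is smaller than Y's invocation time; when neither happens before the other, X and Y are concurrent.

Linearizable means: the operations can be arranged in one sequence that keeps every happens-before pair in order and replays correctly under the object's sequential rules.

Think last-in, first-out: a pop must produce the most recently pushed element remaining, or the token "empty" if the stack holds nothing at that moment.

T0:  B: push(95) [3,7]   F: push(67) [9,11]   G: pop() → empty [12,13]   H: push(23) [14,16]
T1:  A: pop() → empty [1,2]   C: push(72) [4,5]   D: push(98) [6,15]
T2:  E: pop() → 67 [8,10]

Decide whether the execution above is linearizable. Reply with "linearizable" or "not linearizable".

through event 12 a valid linearization exists; event 13 (G responding at time 13) ends that
every one of the 4 real-time-consistent orders over 6 completed LIFO stack ops fails the sequential spec
completion choices over the 1 pending operation (D) were checked; none helps
take A, B, C, E, F, G (pending dropped): step 4 already fails, because E pop() → 67 cannot occur there
take A, B, C, F, E, G (pending dropped): step 6 already fails, because G pop() → empty cannot occur there

not linearizable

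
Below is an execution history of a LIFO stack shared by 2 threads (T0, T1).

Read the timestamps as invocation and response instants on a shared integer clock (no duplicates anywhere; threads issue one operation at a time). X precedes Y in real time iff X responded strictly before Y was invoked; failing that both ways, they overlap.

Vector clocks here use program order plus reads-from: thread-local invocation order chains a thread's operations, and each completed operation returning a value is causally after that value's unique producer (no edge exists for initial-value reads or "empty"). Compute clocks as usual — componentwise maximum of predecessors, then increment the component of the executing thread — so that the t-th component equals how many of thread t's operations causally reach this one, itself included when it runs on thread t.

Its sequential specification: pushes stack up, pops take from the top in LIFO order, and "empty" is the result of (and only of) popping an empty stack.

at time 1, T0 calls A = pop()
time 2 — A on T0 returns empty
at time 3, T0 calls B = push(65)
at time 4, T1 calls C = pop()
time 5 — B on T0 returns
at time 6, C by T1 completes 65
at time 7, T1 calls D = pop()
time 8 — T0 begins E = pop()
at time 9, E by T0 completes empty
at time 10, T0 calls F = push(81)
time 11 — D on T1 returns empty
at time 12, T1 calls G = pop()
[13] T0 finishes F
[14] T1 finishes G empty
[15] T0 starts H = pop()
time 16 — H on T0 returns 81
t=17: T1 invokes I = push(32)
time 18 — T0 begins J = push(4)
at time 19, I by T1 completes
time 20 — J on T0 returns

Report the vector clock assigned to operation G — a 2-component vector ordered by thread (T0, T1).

(2, 3)

A, invoked 1, has no incoming edges; only T0's bump applies → (1, 0)
VC(B, invoked at 3): max of VC(A)=(1, 0), then +1 on thread T0 → (2, 0)
VC(C, invoked at 4): max of VC(B)=(2, 0), then +1 on thread T1 → (2, 1)
VC(E, invoked at 8): max of VC(B)=(2, 0), then +1 on thread T0 → (3, 0)
VC(D, invoked at 7): max of VC(C)=(2, 1), then +1 on thread T1 → (2, 2)
VC(F, invoked at 10): max of VC(E)=(3, 0), then +1 on thread T0 → (4, 0)
VC(G, invoked at 12): max of VC(D)=(2, 2), then +1 on thread T1 → (2, 3)
VC(H, invoked at 15): max of VC(F)=(4, 0), then +1 on thread T0 → (5, 0)
VC(I, invoked at 17): max of VC(G)=(2, 3), then +1 on thread T1 → (2, 4)
VC(J, invoked at 18): max of VC(H)=(5, 0), then +1 on thread T0 → (6, 0)
target: VC(G) = (2, 3)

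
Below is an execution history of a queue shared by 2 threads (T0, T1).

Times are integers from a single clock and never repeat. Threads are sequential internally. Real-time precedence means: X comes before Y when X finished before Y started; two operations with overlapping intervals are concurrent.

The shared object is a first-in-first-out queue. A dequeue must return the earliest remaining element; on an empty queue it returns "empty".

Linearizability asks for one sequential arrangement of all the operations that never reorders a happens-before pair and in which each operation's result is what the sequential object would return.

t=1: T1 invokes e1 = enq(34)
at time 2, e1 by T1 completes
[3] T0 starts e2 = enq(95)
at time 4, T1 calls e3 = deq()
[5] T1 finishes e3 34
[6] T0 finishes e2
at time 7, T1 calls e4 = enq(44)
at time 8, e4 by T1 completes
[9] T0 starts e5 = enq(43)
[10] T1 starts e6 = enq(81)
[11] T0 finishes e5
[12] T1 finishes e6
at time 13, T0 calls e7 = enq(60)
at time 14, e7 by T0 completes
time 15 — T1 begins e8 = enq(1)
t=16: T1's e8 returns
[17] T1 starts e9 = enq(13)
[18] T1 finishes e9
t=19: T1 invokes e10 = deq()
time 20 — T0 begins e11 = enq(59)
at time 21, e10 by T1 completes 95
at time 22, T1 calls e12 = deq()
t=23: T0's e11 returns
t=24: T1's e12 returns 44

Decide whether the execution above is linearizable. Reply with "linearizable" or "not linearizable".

one valid linearization: e1, e2, e3, e4, e5, e6, e7, e8, e9, e10, e11, e12
1. e1 enq(34), leaving queue <34>
2. e2 enq(95), leaving queue <34,95>
3. e3 deq() → 34, leaving queue <95>
4. e4 enq(44), leaving queue <95,44>
5. e5 enq(43), leaving queue <95,44,43>
6. e6 enq(81), leaving queue <95,44,43,81>
7. e7 enq(60), leaving queue <95,44,43,81,60>
8. e8 enq(1), leaving queue <95,44,43,81,60,1>
9. e9 enq(13), leaving queue <95,44,43,81,60,1,13>
10. e10 deq() → 95, leaving queue <44,43,81,60,1,13>
11. e11 enq(59), leaving queue <44,43,81,60,1,13,59>
12. e12 deq() → 44, leaving queue <43,81,60,1,13,59>

linearizable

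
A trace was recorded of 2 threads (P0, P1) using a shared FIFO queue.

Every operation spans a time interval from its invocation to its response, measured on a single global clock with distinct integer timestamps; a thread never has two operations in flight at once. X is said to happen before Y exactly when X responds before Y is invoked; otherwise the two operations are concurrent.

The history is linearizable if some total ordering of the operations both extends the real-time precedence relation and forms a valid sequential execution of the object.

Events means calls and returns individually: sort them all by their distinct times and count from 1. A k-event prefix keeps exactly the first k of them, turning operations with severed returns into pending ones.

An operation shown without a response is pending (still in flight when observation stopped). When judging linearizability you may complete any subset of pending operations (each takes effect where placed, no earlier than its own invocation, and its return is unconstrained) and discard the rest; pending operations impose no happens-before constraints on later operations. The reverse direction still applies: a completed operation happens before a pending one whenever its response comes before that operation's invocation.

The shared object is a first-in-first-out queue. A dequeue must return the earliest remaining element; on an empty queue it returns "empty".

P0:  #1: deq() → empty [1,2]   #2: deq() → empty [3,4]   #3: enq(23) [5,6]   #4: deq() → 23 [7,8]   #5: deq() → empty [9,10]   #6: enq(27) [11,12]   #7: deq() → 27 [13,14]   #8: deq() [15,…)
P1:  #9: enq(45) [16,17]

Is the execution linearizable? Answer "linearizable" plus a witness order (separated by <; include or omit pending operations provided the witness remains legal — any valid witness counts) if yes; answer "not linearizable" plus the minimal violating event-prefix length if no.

linearizable — witness: #1 < #2 < #3 < #4 < #5 < #6 < #7 < #8 < #9

after step 1 (#1 deq() → empty): queue <>
after step 2 (#2 deq() → empty): queue <>
after step 3 (#3 enq(23)): queue <23>
after step 4 (#4 deq() → 23): queue <>
after step 5 (#5 deq() → empty): queue <>
after step 6 (#6 enq(27)): queue <27>
after step 7 (#7 deq() → 27): queue <>
after step 8 (#8 deq() (pending, included)): queue <>
after step 9 (#9 enq(45)): queue <45>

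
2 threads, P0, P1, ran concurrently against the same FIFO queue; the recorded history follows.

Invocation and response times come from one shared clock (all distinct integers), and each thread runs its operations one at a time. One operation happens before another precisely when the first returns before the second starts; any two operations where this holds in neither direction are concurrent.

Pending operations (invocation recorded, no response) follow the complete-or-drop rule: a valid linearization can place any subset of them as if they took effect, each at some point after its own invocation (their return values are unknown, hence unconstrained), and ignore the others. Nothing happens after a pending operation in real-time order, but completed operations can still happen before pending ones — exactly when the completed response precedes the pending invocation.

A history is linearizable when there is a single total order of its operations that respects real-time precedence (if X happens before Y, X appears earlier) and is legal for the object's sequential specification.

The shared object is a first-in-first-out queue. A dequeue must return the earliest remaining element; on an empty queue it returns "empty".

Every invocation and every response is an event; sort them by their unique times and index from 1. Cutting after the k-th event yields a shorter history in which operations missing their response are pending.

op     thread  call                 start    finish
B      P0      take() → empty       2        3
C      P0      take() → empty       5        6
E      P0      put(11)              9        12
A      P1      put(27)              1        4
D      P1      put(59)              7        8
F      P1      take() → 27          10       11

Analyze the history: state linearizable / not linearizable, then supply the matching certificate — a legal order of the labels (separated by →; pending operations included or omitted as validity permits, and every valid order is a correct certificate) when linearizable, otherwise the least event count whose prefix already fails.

not linearizable — minimal violating prefix: 6 events

cut after 5 events: linearizable; cut after 6 events (C responds, time 6): not linearizable
checked exhaustively: 2 real-time-consistent orders of 3 completed operations, zero legal FIFO queue replays
sample order A, B, C stalls at step 2 — B take() → empty has no legal effect
sample order B, A, C stalls at step 3 — C take() → empty has no legal effect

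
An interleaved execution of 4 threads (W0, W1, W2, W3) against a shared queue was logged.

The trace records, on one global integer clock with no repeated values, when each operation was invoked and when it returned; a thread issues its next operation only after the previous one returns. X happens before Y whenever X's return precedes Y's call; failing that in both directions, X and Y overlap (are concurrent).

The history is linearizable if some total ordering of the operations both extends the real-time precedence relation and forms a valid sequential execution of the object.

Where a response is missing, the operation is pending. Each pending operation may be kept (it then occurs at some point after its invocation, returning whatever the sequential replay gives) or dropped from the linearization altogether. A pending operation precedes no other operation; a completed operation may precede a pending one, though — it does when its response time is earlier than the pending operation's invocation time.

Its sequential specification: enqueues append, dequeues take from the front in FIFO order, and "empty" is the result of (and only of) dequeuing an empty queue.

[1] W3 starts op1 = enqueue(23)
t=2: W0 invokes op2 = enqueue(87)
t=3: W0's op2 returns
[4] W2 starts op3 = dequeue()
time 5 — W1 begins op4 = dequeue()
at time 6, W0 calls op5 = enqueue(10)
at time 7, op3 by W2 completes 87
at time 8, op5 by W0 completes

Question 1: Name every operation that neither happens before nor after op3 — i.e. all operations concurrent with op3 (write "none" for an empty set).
op3 spans [4,7]; an op avoiding the whole window 4..7 is ordered, any other is concurrent
op1 [1,…): concurrent
op2 [2,3]: before
op4 [5,…): concurrent
op5 [6,8]: concurrent

op1, op4, op5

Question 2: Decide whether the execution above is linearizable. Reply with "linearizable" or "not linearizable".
witness order: op1, op2, op4, op3, op5
1. op1 enqueue(23) (pending, included), leaving queue <23>
2. op2 enqueue(87), leaving queue <23,87>
3. op4 dequeue() (pending, included), leaving queue <87>
4. op3 dequeue() → 87, leaving queue <>
5. op5 enqueue(10), leaving queue <10>

linearizable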